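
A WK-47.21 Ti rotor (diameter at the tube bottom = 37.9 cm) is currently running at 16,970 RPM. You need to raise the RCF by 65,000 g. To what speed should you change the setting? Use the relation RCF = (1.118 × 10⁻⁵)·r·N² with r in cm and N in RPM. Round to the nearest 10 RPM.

r = 37.9 / 2 = 18.95 cm
Current RCF = 1.118 × 10⁻⁵ × 18.95 × (16970)² = 1.118 × 10⁻⁵ × 18.95 × 287,980,900 ≈ 61,011.9 × g
Target RCF = 61,011.9 + 65,000 = 126,011.9 × g
N² = 126,011.9 / (21.1861 × 10⁻⁵) = 594,785,732
N ≈ √594,785,732 ≈ 24,388.2

N₂ ≈ 24390 RPM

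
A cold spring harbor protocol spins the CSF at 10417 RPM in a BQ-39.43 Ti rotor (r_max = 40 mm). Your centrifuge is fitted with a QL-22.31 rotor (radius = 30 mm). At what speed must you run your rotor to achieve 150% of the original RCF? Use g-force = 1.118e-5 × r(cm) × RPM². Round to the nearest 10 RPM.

Original rotor: r = 40 mm = 4.0 cm
RCF_original = 1.118 × 10⁻⁵ × 4 × (10417)² = 1.118 × 10⁻⁵ × 4 × 108,513,889 ≈ 4,852.7 × g
Target RCF = 1.5 × 4,852.7 ≈ 7,279 × g
Your rotor: r = 30 mm = 3.0 cm
7,279 = 1.118 × 10⁻⁵ × 3 × N²
N² = 7,279 / (3.354 × 10⁻⁵) = 217,024,448
N ≈ √217,024,448 ≈ 14,731.7

14730 RPM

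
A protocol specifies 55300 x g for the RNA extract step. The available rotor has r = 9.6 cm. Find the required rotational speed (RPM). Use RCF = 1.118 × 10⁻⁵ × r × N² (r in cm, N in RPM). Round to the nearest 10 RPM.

≈ 22700 RPM

55,300 = 1.118 × 10⁻⁵ × 9.6 × N²
N² = 55,300 / (10.7328 × 10⁻⁵) = 515,242,993
N ≈ √515,242,993 ≈ 22,699.0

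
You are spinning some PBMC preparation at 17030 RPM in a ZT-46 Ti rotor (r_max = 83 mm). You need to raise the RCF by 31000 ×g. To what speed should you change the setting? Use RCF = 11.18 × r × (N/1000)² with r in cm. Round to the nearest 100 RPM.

r = 83 mm = 8.3 cm
Current RCF = 11.18 × 8.3 × (17.03)² = 11.18 × 8.3 × 290.0209 ≈ 26,912.2 × g
Target RCF = 26,912.2 + 31,000 = 57,912.2 × g
(N/1000)² = 57,912.2 / 92.794 = 624.0942
N = 1000 × √624.0942 ≈ 24,981.9

N₂ ≈ 25000 RPM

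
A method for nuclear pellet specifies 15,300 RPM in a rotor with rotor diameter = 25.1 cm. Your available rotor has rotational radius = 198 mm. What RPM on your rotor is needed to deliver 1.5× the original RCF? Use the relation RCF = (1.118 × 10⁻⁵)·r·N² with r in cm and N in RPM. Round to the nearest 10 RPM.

Original rotor: r = 25.1 / 2 = 12.55 cm
RCF = 1.118 × 10⁻⁵ × r × N²
RCF_original = 1.118 × 10⁻⁵ × 12.55 × (15300)² = 1.118 × 10⁻⁵ × 12.55 × 234,090,000 ≈ 32,844.9 × g
Target RCF = 1.5 × 32,844.9 ≈ 49,267.4 × g
Your rotor: r = 198 mm = 19.8 cm
49,267.4 = 1.118 × 10⁻⁵ × 19.8 × N²
N² = 49,267.4 / (22.1364 × 10⁻⁵) = 222,562,838
N ≈ √222,562,838 ≈ 14,918.5

14920 RPM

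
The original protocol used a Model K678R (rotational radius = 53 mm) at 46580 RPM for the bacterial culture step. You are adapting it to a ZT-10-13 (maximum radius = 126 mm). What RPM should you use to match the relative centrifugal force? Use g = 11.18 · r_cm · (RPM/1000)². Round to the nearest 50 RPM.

Original rotor: r = 53 mm = 5.3 cm
RCF_original = 11.18 × 5.3 × (46.58)² = 11.18 × 5.3 × 2,169.6964 ≈ 128,563.2 × g
Your rotor: r = 126 mm = 12.6 cm
128,563.2 = 11.18 × 12.6 × (N/1000)²
(N/1000)² = 128,563.2 / 140.868 = 912.6501
N = 1000 × √912.6501 ≈ 30,210.1

30200 RPM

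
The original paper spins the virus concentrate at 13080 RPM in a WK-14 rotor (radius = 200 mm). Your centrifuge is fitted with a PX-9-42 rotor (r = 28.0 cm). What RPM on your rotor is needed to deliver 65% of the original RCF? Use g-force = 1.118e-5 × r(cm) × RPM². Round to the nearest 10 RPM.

Original rotor: r = 200 mm = 20.0 cm
RCF_original = 1.118 × 10⁻⁵ × 20 × (13080)² = 1.118 × 10⁻⁵ × 20 × 171,086,400 ≈ 38,254.9 × g
Target RCF = 0.65 × 38,254.9 ≈ 24,865.7 × g
24,865.7 = 1.118 × 10⁻⁵ × 28 × N²
N² = 24,865.7 / (31.304 × 10⁻⁵) = 79,432,980
N ≈ √79,432,980 ≈ 8,912.5

8910 RPM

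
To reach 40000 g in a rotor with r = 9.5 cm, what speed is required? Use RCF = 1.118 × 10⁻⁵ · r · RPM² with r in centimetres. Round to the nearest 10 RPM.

N ≈ 19410 RPM

40,000 = 1.118 × 10⁻⁵ × 9.5 × N²
N² = 40,000 / (10.621 × 10⁻⁵) = 376,612,372
N ≈ √376,612,372 ≈ 19,406.5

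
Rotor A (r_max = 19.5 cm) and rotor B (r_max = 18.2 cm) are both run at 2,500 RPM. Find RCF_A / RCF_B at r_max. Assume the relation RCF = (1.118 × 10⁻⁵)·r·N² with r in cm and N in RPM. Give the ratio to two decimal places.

1.07

At fixed N, RCF ∝ r, so RCF_A/RCF_B = r_A/r_B = 19.5 / 18.2 = 1.0714.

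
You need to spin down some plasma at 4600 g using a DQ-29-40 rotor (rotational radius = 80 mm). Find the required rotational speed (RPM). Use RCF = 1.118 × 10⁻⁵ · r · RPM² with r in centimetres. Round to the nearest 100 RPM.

r = 80 mm = 8.0 cm
4,600 = 1.118 × 10⁻⁵ × 8 × N²
N² = 4,600 / (8.944 × 10⁻⁵) = 51,431,127
N ≈ √51,431,127 ≈ 7,171.5

N ≈ 7200 RPM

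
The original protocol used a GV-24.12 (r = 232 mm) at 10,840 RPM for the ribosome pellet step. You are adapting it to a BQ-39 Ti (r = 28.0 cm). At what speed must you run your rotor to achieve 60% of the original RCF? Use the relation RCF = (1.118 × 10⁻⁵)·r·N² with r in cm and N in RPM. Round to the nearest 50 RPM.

7650 RPM

Original rotor: r = 232 mm = 23.2 cm
RCF_original = 1.118 × 10⁻⁵ × 23.2 × (10840)² = 1.118 × 10⁻⁵ × 23.2 × 117,505,600 ≈ 30,478.1 × g
Target RCF = 0.6 × 30,478.1 ≈ 18,286.9 × g
18,286.9 = 1.118 × 10⁻⁵ × 28 × N²
N² = 18,286.9 / (31.304 × 10⁻⁵) = 58,417,135
N ≈ √58,417,135 ≈ 7,643.1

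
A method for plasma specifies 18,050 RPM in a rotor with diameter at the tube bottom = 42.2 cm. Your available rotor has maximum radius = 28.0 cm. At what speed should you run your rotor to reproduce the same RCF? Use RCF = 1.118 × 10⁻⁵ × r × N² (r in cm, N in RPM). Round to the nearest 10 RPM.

15670 RPM

Original rotor: r = 42.2 / 2 = 21.1 cm
RCF = 1.118 × 10⁻⁵ × r × N²
RCF_original = 1.118 × 10⁻⁵ × 21.1 × (18050)² = 1.118 × 10⁻⁵ × 21.1 × 325,802,500 ≈ 76,856.2 × g
76,856.2 = 1.118 × 10⁻⁵ × 28 × N²
N² = 76,856.2 / (31.304 × 10⁻⁵) = 245,515,589
N ≈ √245,515,589 ≈ 15,668.9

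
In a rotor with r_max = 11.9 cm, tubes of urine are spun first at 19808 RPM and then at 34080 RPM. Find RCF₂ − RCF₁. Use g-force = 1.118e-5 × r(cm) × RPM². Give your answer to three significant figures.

≈ 102000 ×g

RCF₁ = 1.118 × 10⁻⁵ × 11.9 × (19808)² = 1.118 × 10⁻⁵ × 11.9 × 392,356,864 ≈ 52,199.9 × g
RCF₂ = 1.118 × 10⁻⁵ × 11.9 × (34080)² = 1.118 × 10⁻⁵ × 11.9 × 1,161,446,400 ≈ 154,521.2 × g
Increase = 154,521.2 − 52,199.9 = 102,321.3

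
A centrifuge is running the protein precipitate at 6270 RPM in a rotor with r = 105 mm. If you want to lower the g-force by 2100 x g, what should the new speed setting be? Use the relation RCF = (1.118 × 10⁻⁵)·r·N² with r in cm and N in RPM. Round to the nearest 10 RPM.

≈ 4630 RPM

r = 105 mm = 10.5 cm
Current RCF = 1.118 × 10⁻⁵ × 10.5 × (6270)² = 1.118 × 10⁻⁵ × 10.5 × 39,312,900 ≈ 4,614.9 × g
Target RCF = 4,614.9 − 2,100 = 2,514.9 × g
N² = 2,514.9 / (11.739 × 10⁻⁵) = 21,423,460
N ≈ √21,423,460 ≈ 4,628.5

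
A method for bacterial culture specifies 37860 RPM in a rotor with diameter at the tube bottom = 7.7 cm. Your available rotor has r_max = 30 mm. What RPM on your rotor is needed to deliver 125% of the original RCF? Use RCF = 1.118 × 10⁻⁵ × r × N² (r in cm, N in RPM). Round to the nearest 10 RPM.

≈ 47950 RPM

Original rotor: r = 7.7 / 2 = 3.85 cm
RCF_original = 1.118 × 10⁻⁵ × 3.85 × (37860)² = 1.118 × 10⁻⁵ × 3.85 × 1,433,379,600 ≈ 61,697 × g
Target RCF = 1.25 × 61,697 ≈ 77,121.2 × g
Your rotor: r = 30 mm = 3.0 cm
77,121.2 = 1.118 × 10⁻⁵ × 3 × N²
N² = 77,121.2 / (3.354 × 10⁻⁵) = 2,299,379,845
N ≈ √2,299,379,845 ≈ 47,951.8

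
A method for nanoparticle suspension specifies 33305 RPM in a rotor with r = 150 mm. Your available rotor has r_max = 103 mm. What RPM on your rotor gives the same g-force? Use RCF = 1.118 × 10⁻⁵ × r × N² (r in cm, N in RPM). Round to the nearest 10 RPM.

Original rotor: r = 150 mm = 15.0 cm
RCF = 1.118 × 10⁻⁵ × r × N²
RCF_original = 1.118 × 10⁻⁵ × 15 × (33305)² = 1.118 × 10⁻⁵ × 15 × 1,109,223,025 ≈ 186,016.7 × g
Your rotor: r = 103 mm = 10.3 cm
186,016.7 = 1.118 × 10⁻⁵ × 10.3 × N²
N² = 186,016.7 / (11.5154 × 10⁻⁵) = 1,615,373,326
N ≈ √1,615,373,326 ≈ 40,191.7

≈ 40190 RPM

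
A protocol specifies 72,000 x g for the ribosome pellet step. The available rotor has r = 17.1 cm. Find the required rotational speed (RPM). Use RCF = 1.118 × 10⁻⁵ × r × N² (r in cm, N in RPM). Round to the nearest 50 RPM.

N ≈ 19400 RPM

72,000 = 1.118 × 10⁻⁵ × 17.1 × N²
N² = 72,000 / (19.1178 × 10⁻⁵) = 376,612,372
N ≈ √376,612,372 ≈ 19,406.5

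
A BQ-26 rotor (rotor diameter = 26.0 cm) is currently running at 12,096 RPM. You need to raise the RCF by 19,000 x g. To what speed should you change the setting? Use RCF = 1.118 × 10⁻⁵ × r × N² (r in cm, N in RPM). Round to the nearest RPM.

≈ 16645 RPM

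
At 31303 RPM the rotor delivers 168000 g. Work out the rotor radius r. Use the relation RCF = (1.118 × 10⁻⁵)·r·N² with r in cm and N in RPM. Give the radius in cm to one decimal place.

168000 = 1.118 × 10⁻⁵ × r × (31303)²
r = 168000 / (1.118 × 10⁻⁵ × 979,877,809) = 168000 / 10955.03 ≈ 15.335 cm

≈ 15.3 cm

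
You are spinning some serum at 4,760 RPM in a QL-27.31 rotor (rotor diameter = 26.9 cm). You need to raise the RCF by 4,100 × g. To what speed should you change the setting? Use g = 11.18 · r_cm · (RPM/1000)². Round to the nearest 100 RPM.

r = 26.9 / 2 = 13.45 cm
Current RCF = 11.18 × 13.45 × (4.76)² = 11.18 × 13.45 × 22.6576 ≈ 3,407 × g
Target RCF = 3,407 + 4,100 = 7,507 × g
(N/1000)² = 7,507 / 150.371 = 49.92319
N = 1000 × √49.92319 ≈ 7,065.6

N₂ ≈ 7100 RPM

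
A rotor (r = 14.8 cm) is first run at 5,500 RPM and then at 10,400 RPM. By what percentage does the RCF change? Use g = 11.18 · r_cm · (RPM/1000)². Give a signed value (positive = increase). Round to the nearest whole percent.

+258%

RCF ∝ N², so the ratio is (10400/5500)² = (1.890909)² = 3.5755.
Change = 3.5755 − 1 = +2.5755 → +257.6%.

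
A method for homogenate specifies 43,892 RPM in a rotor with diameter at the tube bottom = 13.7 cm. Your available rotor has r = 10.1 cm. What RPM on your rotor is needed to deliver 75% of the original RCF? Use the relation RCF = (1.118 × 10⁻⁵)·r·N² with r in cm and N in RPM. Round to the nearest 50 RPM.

Original rotor: r = 13.7 / 2 = 6.85 cm
RCF = 1.118 × 10⁻⁵ × r × N²
RCF_original = 1.118 × 10⁻⁵ × 6.85 × (43892)² = 1.118 × 10⁻⁵ × 6.85 × 1,926,507,664 ≈ 147,537.7 × g
Target RCF = 0.75 × 147,537.7 ≈ 110,653.3 × g
110,653.3 = 1.118 × 10⁻⁵ × 10.1 × N²
N² = 110,653.3 / (11.2918 × 10⁻⁵) = 979,943,853
N ≈ √979,943,853 ≈ 31,304.1

31300 RPM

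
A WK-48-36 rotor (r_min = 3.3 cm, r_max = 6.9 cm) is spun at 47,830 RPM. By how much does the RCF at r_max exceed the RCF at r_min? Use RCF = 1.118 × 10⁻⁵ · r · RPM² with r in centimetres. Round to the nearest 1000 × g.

ΔRCF ≈ 92000 ×g

ΔRCF = 1.118 × 10⁻⁵ × (r_max − r_min) × N² = 1.118 × 10⁻⁵ × 3.6 × 2,287,708,900 ≈ 92,075.7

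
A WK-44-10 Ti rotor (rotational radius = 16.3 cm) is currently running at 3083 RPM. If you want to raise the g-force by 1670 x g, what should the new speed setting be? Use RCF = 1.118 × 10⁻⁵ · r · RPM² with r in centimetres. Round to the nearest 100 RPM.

Current RCF = 1.118 × 10⁻⁵ × 16.3 × (3083)² = 1.118 × 10⁻⁵ × 16.3 × 9,504,889 ≈ 1,732.1 × g
Target RCF = 1,732.1 + 1,670 = 3,402.1 × g
N² = 3,402.1 / (18.2234 × 10⁻⁵) = 18,668,854
N ≈ √18,668,854 ≈ 4,320.7

4300 RPM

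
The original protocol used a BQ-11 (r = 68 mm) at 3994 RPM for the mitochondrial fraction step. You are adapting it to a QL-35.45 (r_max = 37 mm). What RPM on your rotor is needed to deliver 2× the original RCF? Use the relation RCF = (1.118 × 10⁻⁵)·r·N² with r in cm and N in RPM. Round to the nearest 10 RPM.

Original rotor: r = 68 mm = 6.8 cm
RCF = 1.118 × 10⁻⁵ × r × N²
RCF_original = 1.118 × 10⁻⁵ × 6.8 × (3994)² = 1.118 × 10⁻⁵ × 6.8 × 15,952,036 ≈ 1,212.7 × g
Target RCF = 2 × 1,212.7 ≈ 2,425.4 × g
Your rotor: r = 37 mm = 3.7 cm
2,425.4 = 1.118 × 10⁻⁵ × 3.7 × N²
N² = 2,425.4 / (4.1366 × 10⁻⁵) = 58,632,694
N ≈ √58,632,694 ≈ 7,657.2

≈ 7660 RPM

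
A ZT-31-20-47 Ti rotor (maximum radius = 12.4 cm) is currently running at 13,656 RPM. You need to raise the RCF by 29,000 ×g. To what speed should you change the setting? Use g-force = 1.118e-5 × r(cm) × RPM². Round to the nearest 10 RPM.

≈ 19890 RPM

Current RCF = 1.118 × 10⁻⁵ × 12.4 × (13656)² = 1.118 × 10⁻⁵ × 12.4 × 186,486,336 ≈ 25,853 × g
Target RCF = 25,853 + 29,000 = 54,853 × g
N² = 54,853 / (13.8632 × 10⁻⁵) = 395,673,438
N ≈ √395,673,438 ≈ 19,891.5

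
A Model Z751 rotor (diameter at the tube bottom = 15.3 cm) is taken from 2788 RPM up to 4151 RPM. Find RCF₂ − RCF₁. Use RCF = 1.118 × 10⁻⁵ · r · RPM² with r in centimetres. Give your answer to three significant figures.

≈ 809 g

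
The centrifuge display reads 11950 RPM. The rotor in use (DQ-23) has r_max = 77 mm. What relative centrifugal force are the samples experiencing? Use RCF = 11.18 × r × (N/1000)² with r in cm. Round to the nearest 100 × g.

≈ 12300 g

r = 77 mm = 7.7 cm
RCF = 11.18 × 7.7 × (11.95)² = 11.18 × 7.7 × 142.8025 ≈ 12,293.3 × g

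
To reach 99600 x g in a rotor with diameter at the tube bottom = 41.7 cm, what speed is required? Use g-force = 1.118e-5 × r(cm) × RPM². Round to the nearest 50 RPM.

N ≈ 20650 RPM

r = 41.7 / 2 = 20.85 cm
RCF = 1.118 × 10⁻⁵ × r × N²
99,600 = 1.118 × 10⁻⁵ × 20.85 × N²
N² = 99,600 / (23.3103 × 10⁻⁵) = 427,278,928
N ≈ √427,278,928 ≈ 20,670.7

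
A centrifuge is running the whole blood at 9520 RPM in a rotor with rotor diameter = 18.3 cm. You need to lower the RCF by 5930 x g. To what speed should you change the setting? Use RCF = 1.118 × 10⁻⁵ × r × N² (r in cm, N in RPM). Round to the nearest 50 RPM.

r = 18.3 / 2 = 9.15 cm
Current RCF = 1.118 × 10⁻⁵ × 9.15 × (9520)² = 1.118 × 10⁻⁵ × 9.15 × 90,630,400 ≈ 9,271.2 × g
Target RCF = 9,271.2 − 5,930 = 3,341.2 × g
N² = 3,341.2 / (10.2297 × 10⁻⁵) = 32,661,759
N ≈ √32,661,759 ≈ 5,715.0

≈ 5700 RPM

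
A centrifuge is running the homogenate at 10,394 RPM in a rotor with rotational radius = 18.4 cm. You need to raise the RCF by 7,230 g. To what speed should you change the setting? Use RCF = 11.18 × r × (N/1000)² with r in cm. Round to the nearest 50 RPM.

≈ 11950 RPM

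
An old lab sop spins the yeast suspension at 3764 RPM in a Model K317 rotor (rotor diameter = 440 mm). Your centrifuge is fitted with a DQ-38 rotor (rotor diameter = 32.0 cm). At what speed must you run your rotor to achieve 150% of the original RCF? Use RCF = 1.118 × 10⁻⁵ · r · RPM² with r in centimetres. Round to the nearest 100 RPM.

≈ 5400 RPM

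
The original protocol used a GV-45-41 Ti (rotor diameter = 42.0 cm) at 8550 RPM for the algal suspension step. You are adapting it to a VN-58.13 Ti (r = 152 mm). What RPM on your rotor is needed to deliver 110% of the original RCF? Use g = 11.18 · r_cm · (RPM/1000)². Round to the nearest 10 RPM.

10540 RPM

Original rotor: r = 42.0 / 2 = 21 cm
RCF = 11.18 × r × (N/1000)²
RCF_original = 11.18 × 21 × (8.55)² = 11.18 × 21 × 73.1025 ≈ 17,163 × g
Target RCF = 1.1 × 17,163 ≈ 18,879.3 × g
Your rotor: r = 152 mm = 15.2 cm
18,879.3 = 11.18 × 15.2 × (N/1000)²
(N/1000)² = 18,879.3 / 169.936 = 111.0965
N = 1000 × √111.0965 ≈ 10,540.2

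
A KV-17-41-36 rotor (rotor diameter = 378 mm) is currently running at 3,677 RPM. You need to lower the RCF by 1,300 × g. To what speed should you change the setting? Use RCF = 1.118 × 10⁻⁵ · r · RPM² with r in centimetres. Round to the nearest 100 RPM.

N₂ ≈ 2700 RPM

r = 378 mm / 2 = 189 mm = 18.9 cm
Current RCF = 1.118 × 10⁻⁵ × 18.9 × (3677)² = 1.118 × 10⁻⁵ × 18.9 × 13,520,329 ≈ 2,856.9 × g
Target RCF = 2,856.9 − 1,300 = 1,556.9 × g
N² = 1,556.9 / (21.1302 × 10⁻⁵) = 7,368,127
N ≈ √7,368,127 ≈ 2,714.4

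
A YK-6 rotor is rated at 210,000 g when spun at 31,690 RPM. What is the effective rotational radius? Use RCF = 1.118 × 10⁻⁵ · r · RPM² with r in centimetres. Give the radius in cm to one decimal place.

r ≈ 18.7 cm

RCF = 1.118 × 10⁻⁵ × r × N²
210000 = 1.118 × 10⁻⁵ × r × (31690)²
r = 210000 / (1.118 × 10⁻⁵ × 1,004,256,100) = 210000 / 11227.58 ≈ 18.704 cm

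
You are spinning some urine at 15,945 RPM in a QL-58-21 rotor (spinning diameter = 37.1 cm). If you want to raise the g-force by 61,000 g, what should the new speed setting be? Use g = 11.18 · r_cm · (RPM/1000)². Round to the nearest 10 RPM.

N₂ ≈ 23420 RPM

r = 37.1 / 2 = 18.55 cm
Current RCF = 11.18 × 18.55 × (15.945)² = 11.18 × 18.55 × 254.243025 ≈ 52,727.2 × g
Target RCF = 52,727.2 + 61,000 = 113,727.2 × g
(N/1000)² = 113,727.2 / 207.389 = 548.3762
N = 1000 × √548.3762 ≈ 23,417.4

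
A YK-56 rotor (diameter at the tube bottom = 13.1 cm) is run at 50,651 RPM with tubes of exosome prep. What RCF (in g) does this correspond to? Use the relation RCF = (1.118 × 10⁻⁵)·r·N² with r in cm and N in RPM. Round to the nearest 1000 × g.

r = 13.1 / 2 = 6.55 cm
RCF = 1.118 × 10⁻⁵ × 6.55 × (50651)² = 1.118 × 10⁻⁵ × 6.55 × 2,565,523,801 ≈ 187,870.7 × g

188000 g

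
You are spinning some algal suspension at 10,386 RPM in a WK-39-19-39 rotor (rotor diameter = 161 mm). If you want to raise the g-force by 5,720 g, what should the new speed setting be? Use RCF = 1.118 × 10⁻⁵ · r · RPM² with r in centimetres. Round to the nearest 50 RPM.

13100 RPM

r = 161 mm / 2 = 80.5 mm = 8.05 cm
Current RCF = 1.118 × 10⁻⁵ × 8.05 × (10386)² = 1.118 × 10⁻⁵ × 8.05 × 107,868,996 ≈ 9,708.1 × g
Target RCF = 9,708.1 + 5,720 = 15,428.1 × g
N² = 15,428.1 / (8.9999 × 10⁻⁵) = 171,425,238
N ≈ √171,425,238 ≈ 13,092.9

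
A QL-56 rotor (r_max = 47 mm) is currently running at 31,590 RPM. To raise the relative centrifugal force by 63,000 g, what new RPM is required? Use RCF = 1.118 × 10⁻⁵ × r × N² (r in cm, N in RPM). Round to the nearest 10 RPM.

r = 47 mm = 4.7 cm
Current RCF = 1.118 × 10⁻⁵ × 4.7 × (31590)² = 1.118 × 10⁻⁵ × 4.7 × 997,928,100 ≈ 52,437.1 × g
Target RCF = 52,437.1 + 63,000 = 115,437.1 × g
N² = 115,437.1 / (5.2546 × 10⁻⁵) = 2,196,877,022
N ≈ √2,196,877,022 ≈ 46,870.9

≈ 46870 RPM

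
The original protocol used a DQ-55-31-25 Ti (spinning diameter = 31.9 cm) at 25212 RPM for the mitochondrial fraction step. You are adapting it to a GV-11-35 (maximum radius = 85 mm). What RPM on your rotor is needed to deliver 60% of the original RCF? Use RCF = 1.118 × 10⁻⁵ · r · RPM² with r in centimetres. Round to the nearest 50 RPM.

Original rotor: r = 31.9 / 2 = 15.95 cm
RCF = 1.118 × 10⁻⁵ × r × N²
RCF_original = 1.118 × 10⁻⁵ × 15.95 × (25212)² = 1.118 × 10⁻⁵ × 15.95 × 635,644,944 ≈ 113,348.8 × g
Target RCF = 0.6 × 113,348.8 ≈ 68,009.3 × g
Your rotor: r = 85 mm = 8.5 cm
68,009.3 = 1.118 × 10⁻⁵ × 8.5 × N²
N² = 68,009.3 / (9.503 × 10⁻⁵) = 715,661,370
N ≈ √715,661,370 ≈ 26,751.8

26750 RPM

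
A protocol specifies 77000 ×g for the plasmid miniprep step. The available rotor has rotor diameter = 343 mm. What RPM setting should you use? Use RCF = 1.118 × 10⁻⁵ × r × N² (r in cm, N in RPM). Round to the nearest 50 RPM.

r = 343 mm / 2 = 171.5 mm = 17.15 cm
77,000 = 1.118 × 10⁻⁵ × 17.15 × N²
N² = 77,000 / (19.1737 × 10⁻⁵) = 401,591,764
N ≈ √401,591,764 ≈ 20,039.8

≈ 20050 RPM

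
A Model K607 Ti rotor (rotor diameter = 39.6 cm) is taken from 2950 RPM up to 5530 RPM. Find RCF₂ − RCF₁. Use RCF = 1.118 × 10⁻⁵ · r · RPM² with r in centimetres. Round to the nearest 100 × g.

r = 39.6 / 2 = 19.8 cm
RCF₁ = 1.118 × 10⁻⁵ × 19.8 × (2950)² = 1.118 × 10⁻⁵ × 19.8 × 8,702,500 ≈ 1,926.4 × g
RCF₂ = 1.118 × 10⁻⁵ × 19.8 × (5530)² = 1.118 × 10⁻⁵ × 19.8 × 30,580,900 ≈ 6,769.5 × g
Increase = 6,769.5 − 1,926.4 = 4,843.1

≈ 4800 × g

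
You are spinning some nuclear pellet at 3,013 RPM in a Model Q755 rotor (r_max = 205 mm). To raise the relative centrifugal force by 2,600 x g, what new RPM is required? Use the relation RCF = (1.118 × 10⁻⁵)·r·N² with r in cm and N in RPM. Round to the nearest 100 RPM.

4500 RPM

r = 205 mm = 20.5 cm
Current RCF = 1.118 × 10⁻⁵ × 20.5 × (3013)² = 1.118 × 10⁻⁵ × 20.5 × 9,078,169 ≈ 2,080.6 × g
Target RCF = 2,080.6 + 2,600 = 4,680.6 × g
N² = 4,680.6 / (22.919 × 10⁻⁵) = 20,422,357
N ≈ √20,422,357 ≈ 4,519.1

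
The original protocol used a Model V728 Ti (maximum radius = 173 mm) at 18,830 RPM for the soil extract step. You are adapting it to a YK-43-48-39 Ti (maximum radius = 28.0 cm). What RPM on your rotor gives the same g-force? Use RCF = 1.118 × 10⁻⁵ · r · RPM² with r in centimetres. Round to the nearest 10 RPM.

Original rotor: r = 173 mm = 17.3 cm
RCF_original = 1.118 × 10⁻⁵ × 17.3 × (18830)² = 1.118 × 10⁻⁵ × 17.3 × 354,568,900 ≈ 68,578.6 × g
68,578.6 = 1.118 × 10⁻⁵ × 28 × N²
N² = 68,578.6 / (31.304 × 10⁻⁵) = 219,072,962
N ≈ √219,072,962 ≈ 14,801.1

≈ 14800 RPM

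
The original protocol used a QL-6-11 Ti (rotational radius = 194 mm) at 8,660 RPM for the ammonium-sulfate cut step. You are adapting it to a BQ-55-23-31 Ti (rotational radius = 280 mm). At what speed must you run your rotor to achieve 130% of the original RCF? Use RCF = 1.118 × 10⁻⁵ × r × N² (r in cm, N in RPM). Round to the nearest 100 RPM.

Original rotor: r = 194 mm = 19.4 cm
RCF = 1.118 × 10⁻⁵ × r × N²
RCF_original = 1.118 × 10⁻⁵ × 19.4 × (8660)² = 1.118 × 10⁻⁵ × 19.4 × 74,995,600 ≈ 16,265.9 × g
Target RCF = 1.3 × 16,265.9 ≈ 21,145.7 × g
Your rotor: r = 280 mm = 28.0 cm
21,145.7 = 1.118 × 10⁻⁵ × 28 × N²
N² = 21,145.7 / (31.304 × 10⁻⁵) = 67,549,514
N ≈ √67,549,514 ≈ 8,218.9

8200 RPM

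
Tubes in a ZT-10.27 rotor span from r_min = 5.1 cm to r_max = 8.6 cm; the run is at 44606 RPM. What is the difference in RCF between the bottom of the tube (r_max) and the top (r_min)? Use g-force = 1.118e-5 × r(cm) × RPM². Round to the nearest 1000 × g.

≈ 78000 x g

ΔRCF = 1.118 × 10⁻⁵ × (r_max − r_min) × N² = 1.118 × 10⁻⁵ × 3.5 × 1,989,695,236 ≈ 77,856.8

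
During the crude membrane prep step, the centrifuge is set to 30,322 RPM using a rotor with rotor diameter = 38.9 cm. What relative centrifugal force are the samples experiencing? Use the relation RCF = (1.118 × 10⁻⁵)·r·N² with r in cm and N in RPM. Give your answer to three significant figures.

r = 38.9 / 2 = 19.45 cm
RCF = 1.118 × 10⁻⁵ × r × N²
RCF = 1.118 × 10⁻⁵ × 19.45 × (30322)² = 1.118 × 10⁻⁵ × 19.45 × 919,423,684 ≈ 199,929.6 × g

200000 g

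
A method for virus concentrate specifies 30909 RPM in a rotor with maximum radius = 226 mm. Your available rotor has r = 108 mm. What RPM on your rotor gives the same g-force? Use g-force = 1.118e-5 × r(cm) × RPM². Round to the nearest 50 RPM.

Original rotor: r = 226 mm = 22.6 cm
RCF_original = 1.118 × 10⁻⁵ × 22.6 × (30909)² = 1.118 × 10⁻⁵ × 22.6 × 955,366,281 ≈ 241,390.5 × g
Your rotor: r = 108 mm = 10.8 cm
241,390.5 = 1.118 × 10⁻⁵ × 10.8 × N²
N² = 241,390.5 / (12.0744 × 10⁻⁵) = 1,999,192,506
N ≈ √1,999,192,506 ≈ 44,712.3

44700 RPM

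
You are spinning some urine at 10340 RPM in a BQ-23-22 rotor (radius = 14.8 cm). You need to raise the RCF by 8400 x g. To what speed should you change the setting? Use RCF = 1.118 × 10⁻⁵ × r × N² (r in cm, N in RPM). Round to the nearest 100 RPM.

≈ 12600 RPM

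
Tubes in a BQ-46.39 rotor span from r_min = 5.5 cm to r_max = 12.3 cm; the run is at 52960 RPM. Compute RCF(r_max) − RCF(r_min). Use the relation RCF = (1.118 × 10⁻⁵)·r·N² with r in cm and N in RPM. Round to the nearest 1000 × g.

ΔRCF = 1.118 × 10⁻⁵ × (r_max − r_min) × N² = 1.118 × 10⁻⁵ × 6.8 × 2,804,761,600 ≈ 213,229.2

213000 g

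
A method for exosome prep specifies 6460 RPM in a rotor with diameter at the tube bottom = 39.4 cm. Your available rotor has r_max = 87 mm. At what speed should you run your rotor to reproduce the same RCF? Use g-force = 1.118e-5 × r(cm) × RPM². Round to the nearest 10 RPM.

Original rotor: r = 39.4 / 2 = 19.7 cm
RCF_original = 1.118 × 10⁻⁵ × 19.7 × (6460)² = 1.118 × 10⁻⁵ × 19.7 × 41,731,600 ≈ 9,191.2 × g
Your rotor: r = 87 mm = 8.7 cm
9,191.2 = 1.118 × 10⁻⁵ × 8.7 × N²
N² = 9,191.2 / (9.7266 × 10⁻⁵) = 94,495,507
N ≈ √94,495,507 ≈ 9,720.9

≈ 9720 RPM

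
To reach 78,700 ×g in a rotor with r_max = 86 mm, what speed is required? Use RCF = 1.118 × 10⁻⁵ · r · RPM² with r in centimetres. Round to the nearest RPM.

r = 86 mm = 8.6 cm
78,700 = 1.118 × 10⁻⁵ × 8.6 × N²
N² = 78,700 / (9.6148 × 10⁻⁵) = 818,529,767
N ≈ √818,529,767 ≈ 28,610.0

N ≈ 28610 RPM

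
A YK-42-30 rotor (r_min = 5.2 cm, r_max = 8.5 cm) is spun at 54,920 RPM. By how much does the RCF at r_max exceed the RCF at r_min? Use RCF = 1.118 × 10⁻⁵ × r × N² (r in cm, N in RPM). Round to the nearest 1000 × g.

RCF_max = 1.118 × 10⁻⁵ × 8.5 × (54920)² = 1.118 × 10⁻⁵ × 8.5 × 3,016,206,400 ≈ 286,630.1 × g
RCF_min = 1.118 × 10⁻⁵ × 5.2 × (54920)² = 1.118 × 10⁻⁵ × 5.2 × 3,016,206,400 ≈ 175,350.2 × g
ΔRCF = 286,630.1 − 175,350.2 = 111,279.9

≈ 111000 x g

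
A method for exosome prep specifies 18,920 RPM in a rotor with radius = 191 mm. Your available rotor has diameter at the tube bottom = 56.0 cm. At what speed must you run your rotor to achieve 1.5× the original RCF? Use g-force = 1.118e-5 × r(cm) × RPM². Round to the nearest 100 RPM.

≈ 19100 RPM

Original rotor: r = 191 mm = 19.1 cm
RCF = 1.118 × 10⁻⁵ × r × N²
RCF_original = 1.118 × 10⁻⁵ × 19.1 × (18920)² = 1.118 × 10⁻⁵ × 19.1 × 357,966,400 ≈ 76,439.4 × g
Target RCF = 1.5 × 76,439.4 ≈ 114,659.1 × g
Your rotor: r = 56.0 / 2 = 28 cm
114,659.1 = 1.118 × 10⁻⁵ × 28 × N²
N² = 114,659.1 / (31.304 × 10⁻⁵) = 366,276,195
N ≈ √366,276,195 ≈ 19,138.3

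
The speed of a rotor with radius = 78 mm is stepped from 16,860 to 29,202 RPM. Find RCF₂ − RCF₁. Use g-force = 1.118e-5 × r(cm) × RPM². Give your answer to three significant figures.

49600 ×g

r = 78 mm = 7.8 cm
RCF₁ = 1.118 × 10⁻⁵ × 7.8 × (16860)² = 1.118 × 10⁻⁵ × 7.8 × 284,259,600 ≈ 24,788.6 × g
RCF₂ = 1.118 × 10⁻⁵ × 7.8 × (29202)² = 1.118 × 10⁻⁵ × 7.8 × 852,756,804 ≈ 74,363.8 × g
Increase = 74,363.8 − 24,788.6 = 49,575.2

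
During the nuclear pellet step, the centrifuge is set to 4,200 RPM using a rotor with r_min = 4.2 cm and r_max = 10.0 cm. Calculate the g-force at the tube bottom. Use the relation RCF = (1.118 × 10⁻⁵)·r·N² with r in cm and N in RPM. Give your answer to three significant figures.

Use r_max = 10.0 cm.
RCF = 1.118 × 10⁻⁵ × 10 × (4200)² = 1.118 × 10⁻⁵ × 10 × 17,640,000 ≈ 1,972.2 × g

RCF ≈ 1970 g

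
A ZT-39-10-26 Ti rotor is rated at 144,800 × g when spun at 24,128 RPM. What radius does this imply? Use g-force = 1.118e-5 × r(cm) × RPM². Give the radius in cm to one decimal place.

≈ 22.2 cm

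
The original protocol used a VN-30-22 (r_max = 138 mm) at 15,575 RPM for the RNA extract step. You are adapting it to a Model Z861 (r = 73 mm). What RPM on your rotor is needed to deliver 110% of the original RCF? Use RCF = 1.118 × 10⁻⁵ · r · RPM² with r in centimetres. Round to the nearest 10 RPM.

≈ 22460 RPM

Original rotor: r = 138 mm = 13.8 cm
RCF_original = 1.118 × 10⁻⁵ × 13.8 × (15575)² = 1.118 × 10⁻⁵ × 13.8 × 242,580,625 ≈ 37,426.3 × g
Target RCF = 1.1 × 37,426.3 ≈ 41,168.9 × g
Your rotor: r = 73 mm = 7.3 cm
41,168.9 = 1.118 × 10⁻⁵ × 7.3 × N²
N² = 41,168.9 / (8.1614 × 10⁻⁵) = 504,434,288
N ≈ √504,434,288 ≈ 22,459.6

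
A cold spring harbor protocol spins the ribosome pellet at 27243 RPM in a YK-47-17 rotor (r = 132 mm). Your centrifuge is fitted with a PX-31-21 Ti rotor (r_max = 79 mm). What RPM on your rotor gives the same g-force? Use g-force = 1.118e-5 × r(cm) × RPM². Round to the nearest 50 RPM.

Original rotor: r = 132 mm = 13.2 cm
RCF_original = 1.118 × 10⁻⁵ × 13.2 × (27243)² = 1.118 × 10⁻⁵ × 13.2 × 742,181,049 ≈ 109,528.1 × g
Your rotor: r = 79 mm = 7.9 cm
109,528.1 = 1.118 × 10⁻⁵ × 7.9 × N²
N² = 109,528.1 / (8.8322 × 10⁻⁵) = 1,240,099,862
N ≈ √1,240,099,862 ≈ 35,215.1

≈ 35200 RPM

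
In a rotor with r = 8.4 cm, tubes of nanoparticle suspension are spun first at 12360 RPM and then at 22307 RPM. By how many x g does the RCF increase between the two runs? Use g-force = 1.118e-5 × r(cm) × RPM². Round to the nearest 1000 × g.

32000 x g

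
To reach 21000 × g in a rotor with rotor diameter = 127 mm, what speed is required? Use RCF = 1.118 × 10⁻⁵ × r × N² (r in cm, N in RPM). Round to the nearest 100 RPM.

≈ 17200 RPM

r = 127 mm / 2 = 63.5 mm = 6.35 cm
21,000 = 1.118 × 10⁻⁵ × 6.35 × N²
N² = 21,000 / (7.0993 × 10⁻⁵) = 295,803,812
N ≈ √295,803,812 ≈ 17,198.9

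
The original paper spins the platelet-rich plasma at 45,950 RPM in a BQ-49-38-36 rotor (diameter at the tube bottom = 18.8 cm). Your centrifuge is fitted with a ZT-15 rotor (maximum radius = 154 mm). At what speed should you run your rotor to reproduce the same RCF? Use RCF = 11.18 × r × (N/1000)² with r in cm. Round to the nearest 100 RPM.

Original rotor: r = 18.8 / 2 = 9.4 cm
RCF = 11.18 × r × (N/1000)²
RCF_original = 11.18 × 9.4 × (45.95)² = 11.18 × 9.4 × 2,111.4025 ≈ 221,891.5 × g
Your rotor: r = 154 mm = 15.4 cm
221,891.5 = 11.18 × 15.4 × (N/1000)²
(N/1000)² = 221,891.5 / 172.172 = 1288.778
N = 1000 × √1288.778 ≈ 35,899.6

≈ 35900 RPM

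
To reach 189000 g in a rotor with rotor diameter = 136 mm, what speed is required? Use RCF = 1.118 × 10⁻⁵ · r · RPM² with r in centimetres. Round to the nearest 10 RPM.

N ≈ 49860 RPM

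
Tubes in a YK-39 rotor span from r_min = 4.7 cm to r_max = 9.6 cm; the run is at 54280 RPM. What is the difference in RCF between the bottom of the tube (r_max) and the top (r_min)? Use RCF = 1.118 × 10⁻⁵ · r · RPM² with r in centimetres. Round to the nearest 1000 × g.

≈ 161000 x g

RCF_max = 1.118 × 10⁻⁵ × 9.6 × (54280)² = 1.118 × 10⁻⁵ × 9.6 × 2,946,318,400 ≈ 316,222.5 × g
RCF_min = 1.118 × 10⁻⁵ × 4.7 × (54280)² = 1.118 × 10⁻⁵ × 4.7 × 2,946,318,400 ≈ 154,817.2 × g
ΔRCF = 316,222.5 − 154,817.2 = 161,405.3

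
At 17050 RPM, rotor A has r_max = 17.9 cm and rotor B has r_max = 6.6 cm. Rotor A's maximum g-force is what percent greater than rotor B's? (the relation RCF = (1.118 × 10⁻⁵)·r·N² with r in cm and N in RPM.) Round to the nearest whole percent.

At equal RPM, RCF scales linearly with r: ratio = 17.9 / 6.6 = 2.7121.
So rotor A delivers 171.2% more g-force.

171%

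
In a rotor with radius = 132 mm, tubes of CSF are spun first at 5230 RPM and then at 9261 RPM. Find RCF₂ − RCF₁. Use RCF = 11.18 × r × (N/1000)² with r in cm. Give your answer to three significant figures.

r = 132 mm = 13.2 cm
RCF₁ = 11.18 × 13.2 × (5.23)² = 11.18 × 13.2 × 27.3529 ≈ 4,036.6 × g
RCF₂ = 11.18 × 13.2 × (9.261)² = 11.18 × 13.2 × 85.766121 ≈ 12,657 × g
Increase = 12,657 − 4,036.6 = 8,620.4

8620 g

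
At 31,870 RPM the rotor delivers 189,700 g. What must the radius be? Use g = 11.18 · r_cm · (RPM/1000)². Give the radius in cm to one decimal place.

≈ 16.7 cm

189700 = 11.18 × r × (31.87)²
r = 189700 / (11.18 × 1015.6969) = 189700 / 11355.49 ≈ 16.706 cm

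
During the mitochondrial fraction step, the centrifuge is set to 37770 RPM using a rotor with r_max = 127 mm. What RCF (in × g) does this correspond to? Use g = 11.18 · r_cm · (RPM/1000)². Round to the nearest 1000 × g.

r = 127 mm = 12.7 cm
RCF = 11.18 × r × (N/1000)²
RCF = 11.18 × 12.7 × (37.77)² = 11.18 × 12.7 × 1,426.5729 ≈ 202,553.4 × g

203000 × g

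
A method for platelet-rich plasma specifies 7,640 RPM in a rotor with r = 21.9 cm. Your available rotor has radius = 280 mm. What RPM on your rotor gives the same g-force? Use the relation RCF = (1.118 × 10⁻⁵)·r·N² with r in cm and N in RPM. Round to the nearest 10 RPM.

6760 RPM

RCF = 1.118 × 10⁻⁵ × r × N²
RCF_original = 1.118 × 10⁻⁵ × 21.9 × (7640)² = 1.118 × 10⁻⁵ × 21.9 × 58,369,600 ≈ 14,291.3 × g
Your rotor: r = 280 mm = 28.0 cm
14,291.3 = 1.118 × 10⁻⁵ × 28 × N²
N² = 14,291.3 / (31.304 × 10⁻⁵) = 45,653,271
N ≈ √45,653,271 ≈ 6,756.7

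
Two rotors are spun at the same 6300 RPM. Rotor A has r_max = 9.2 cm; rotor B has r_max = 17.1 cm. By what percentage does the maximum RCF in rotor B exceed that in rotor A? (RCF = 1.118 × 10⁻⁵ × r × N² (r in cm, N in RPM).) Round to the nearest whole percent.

At equal RPM, RCF scales linearly with r: ratio = 17.1 / 9.2 = 1.8587.
So rotor B delivers 85.9% more g-force.

86%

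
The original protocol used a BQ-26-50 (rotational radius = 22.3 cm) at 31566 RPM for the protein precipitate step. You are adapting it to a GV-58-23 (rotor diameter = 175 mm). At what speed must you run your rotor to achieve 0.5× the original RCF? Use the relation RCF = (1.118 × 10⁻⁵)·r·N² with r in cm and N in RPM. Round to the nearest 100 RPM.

RCF = 1.118 × 10⁻⁵ × r × N²
RCF_original = 1.118 × 10⁻⁵ × 22.3 × (31566)² = 1.118 × 10⁻⁵ × 22.3 × 996,412,356 ≈ 248,419.6 × g
Target RCF = 0.5 × 248,419.6 ≈ 124,209.8 × g
Your rotor: r = 175 mm / 2 = 87.5 mm = 8.75 cm
124,209.8 = 1.118 × 10⁻⁵ × 8.75 × N²
N² = 124,209.8 / (9.7825 × 10⁻⁵) = 1,269,714,286
N ≈ √1,269,714,286 ≈ 35,633.1

35600 RPM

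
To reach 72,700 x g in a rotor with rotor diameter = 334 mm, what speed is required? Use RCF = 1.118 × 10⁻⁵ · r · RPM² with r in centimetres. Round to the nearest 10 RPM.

r = 334 mm / 2 = 167 mm = 16.7 cm
RCF = 1.118 × 10⁻⁵ × r × N²
72,700 = 1.118 × 10⁻⁵ × 16.7 × N²
N² = 72,700 / (18.6706 × 10⁻⁵) = 389,382,237
N ≈ √389,382,237 ≈ 19,732.8

≈ 19730 RPM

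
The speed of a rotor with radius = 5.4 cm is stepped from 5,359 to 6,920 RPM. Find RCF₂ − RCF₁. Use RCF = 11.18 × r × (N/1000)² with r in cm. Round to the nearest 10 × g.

RCF₁ = 11.18 × 5.4 × (5.359)² = 11.18 × 5.4 × 28.718881 ≈ 1,733.8 × g
RCF₂ = 11.18 × 5.4 × (6.92)² = 11.18 × 5.4 × 47.8864 ≈ 2,891 × g
Increase = 2,891 − 1,733.8 = 1,157.2

≈ 1160 × g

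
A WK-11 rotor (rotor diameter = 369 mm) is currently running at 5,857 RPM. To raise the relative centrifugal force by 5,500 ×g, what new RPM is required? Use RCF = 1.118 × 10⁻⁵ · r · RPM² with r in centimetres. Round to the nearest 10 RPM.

r = 369 mm / 2 = 184.5 mm = 18.45 cm
Current RCF = 1.118 × 10⁻⁵ × 18.45 × (5857)² = 1.118 × 10⁻⁵ × 18.45 × 34,304,449 ≈ 7,076 × g
Target RCF = 7,076 + 5,500 = 12,576 × g
N² = 12,576 / (20.6271 × 10⁻⁵) = 60,968,338
N ≈ √60,968,338 ≈ 7,808.2

7810 RPM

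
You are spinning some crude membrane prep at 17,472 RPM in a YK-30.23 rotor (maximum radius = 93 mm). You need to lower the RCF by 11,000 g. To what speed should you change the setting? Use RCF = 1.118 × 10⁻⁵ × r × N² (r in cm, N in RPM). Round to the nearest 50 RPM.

N₂ ≈ 14100 RPM

r = 93 mm = 9.3 cm
Current RCF = 1.118 × 10⁻⁵ × 9.3 × (17472)² = 1.118 × 10⁻⁵ × 9.3 × 305,270,784 ≈ 31,740.2 × g
Target RCF = 31,740.2 − 11,000 = 20,740.2 × g
N² = 20,740.2 / (10.3974 × 10⁻⁵) = 199,474,869
N ≈ √199,474,869 ≈ 14,123.6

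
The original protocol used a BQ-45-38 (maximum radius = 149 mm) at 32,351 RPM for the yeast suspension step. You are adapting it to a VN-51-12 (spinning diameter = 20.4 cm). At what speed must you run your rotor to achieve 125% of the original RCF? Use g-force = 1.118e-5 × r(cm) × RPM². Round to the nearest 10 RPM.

Original rotor: r = 149 mm = 14.9 cm
RCF_original = 1.118 × 10⁻⁵ × 14.9 × (32351)² = 1.118 × 10⁻⁵ × 14.9 × 1,046,587,201 ≈ 174,342.6 × g
Target RCF = 1.25 × 174,342.6 ≈ 217,928.2 × g
Your rotor: r = 20.4 / 2 = 10.2 cm
217,928.2 = 1.118 × 10⁻⁵ × 10.2 × N²
N² = 217,928.2 / (11.4036 × 10⁻⁵) = 1,911,047,389
N ≈ √1,911,047,389 ≈ 43,715.5

43720 RPM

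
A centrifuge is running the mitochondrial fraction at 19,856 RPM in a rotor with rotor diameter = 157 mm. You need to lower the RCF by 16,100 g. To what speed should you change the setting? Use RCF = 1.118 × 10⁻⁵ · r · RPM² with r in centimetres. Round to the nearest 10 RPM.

≈ 14520 RPM

r = 157 mm / 2 = 78.5 mm = 7.85 cm
Current RCF = 1.118 × 10⁻⁵ × 7.85 × (19856)² = 1.118 × 10⁻⁵ × 7.85 × 394,260,736 ≈ 34,601.5 × g
Target RCF = 34,601.5 − 16,100 = 18,501.5 × g
N² = 18,501.5 / (8.7763 × 10⁻⁵) = 210,812,073
N ≈ √210,812,073 ≈ 14,519.4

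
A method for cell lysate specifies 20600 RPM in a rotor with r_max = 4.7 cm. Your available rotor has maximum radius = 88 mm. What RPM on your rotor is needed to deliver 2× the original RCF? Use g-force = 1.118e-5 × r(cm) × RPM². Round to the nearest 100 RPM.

≈ 21300 RPM

RCF_original = 1.118 × 10⁻⁵ × 4.7 × (20600)² = 1.118 × 10⁻⁵ × 4.7 × 424,360,000 ≈ 22,298.4 × g
Target RCF = 2 × 22,298.4 ≈ 44,596.8 × g
Your rotor: r = 88 mm = 8.8 cm
44,596.8 = 1.118 × 10⁻⁵ × 8.8 × N²
N² = 44,596.8 / (9.8384 × 10⁻⁵) = 453,293,218
N ≈ √453,293,218 ≈ 21,290.7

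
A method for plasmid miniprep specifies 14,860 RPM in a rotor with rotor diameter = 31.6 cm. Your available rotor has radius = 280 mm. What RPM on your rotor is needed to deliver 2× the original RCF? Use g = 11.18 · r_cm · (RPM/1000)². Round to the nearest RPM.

≈ 15786 RPM

Original rotor: r = 31.6 / 2 = 15.8 cm
RCF_original = 11.18 × 15.8 × (14.86)² = 11.18 × 15.8 × 220.8196 ≈ 39,006.5 × g
Target RCF = 2 × 39,006.5 ≈ 78,013 × g
Your rotor: r = 280 mm = 28.0 cm
78,013 = 11.18 × 28 × (N/1000)²
(N/1000)² = 78,013 / 313.04 = 249.211
N = 1000 × √249.211 ≈ 15,786.4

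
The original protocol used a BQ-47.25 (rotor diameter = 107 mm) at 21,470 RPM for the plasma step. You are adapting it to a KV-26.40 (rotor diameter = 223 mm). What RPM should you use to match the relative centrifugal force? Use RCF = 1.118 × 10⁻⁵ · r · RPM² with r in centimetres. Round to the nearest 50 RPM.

14850 RPM

Original rotor: r = 107 mm / 2 = 53.5 mm = 5.35 cm
RCF_original = 1.118 × 10⁻⁵ × 5.35 × (21470)² = 1.118 × 10⁻⁵ × 5.35 × 460,960,900 ≈ 27,571.5 × g
Your rotor: r = 223 mm / 2 = 111.5 mm = 11.15 cm
27,571.5 = 1.118 × 10⁻⁵ × 11.15 × N²
N² = 27,571.5 / (12.4657 × 10⁻⁵) = 221,178,915
N ≈ √221,178,915 ≈ 14,872.1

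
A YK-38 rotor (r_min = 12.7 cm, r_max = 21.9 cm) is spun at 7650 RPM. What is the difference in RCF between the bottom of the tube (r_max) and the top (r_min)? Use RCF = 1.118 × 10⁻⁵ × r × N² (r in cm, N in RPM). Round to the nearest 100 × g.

RCF_max = 1.118 × 10⁻⁵ × 21.9 × (7650)² = 1.118 × 10⁻⁵ × 21.9 × 58,522,500 ≈ 14,328.8 × g
RCF_min = 1.118 × 10⁻⁵ × 12.7 × (7650)² = 1.118 × 10⁻⁵ × 12.7 × 58,522,500 ≈ 8,309.4 × g
ΔRCF = 14,328.8 − 8,309.4 = 6,019.4

6000 × g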